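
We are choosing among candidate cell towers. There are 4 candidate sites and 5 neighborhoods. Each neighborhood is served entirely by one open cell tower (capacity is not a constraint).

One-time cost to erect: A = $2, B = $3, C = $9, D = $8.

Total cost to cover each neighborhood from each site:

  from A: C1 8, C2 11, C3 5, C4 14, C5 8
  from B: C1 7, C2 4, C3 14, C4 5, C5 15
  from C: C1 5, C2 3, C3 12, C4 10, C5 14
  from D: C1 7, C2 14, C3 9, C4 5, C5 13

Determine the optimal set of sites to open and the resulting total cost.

For any fixed open set, each neighborhood goes to its cheapest open site; total = fixed + service.
{A, B}: C1→B 7, C2→B 4, C3→A 5, C4→B 5, C5→A 8. Service 29; fixed 5; total 34.
{A, B, C}: C1→C 5, C2→C 3, C3→A 5, C4→B 5, C5→A 8. Service 26; fixed 14; total 40.
{A, B, D}: service 29 + fixed 13 = 42
{A, B, C, D}: service 26 + fixed 22 = 48
No other subset beats 34.

Open A and B; minimum total cost 34.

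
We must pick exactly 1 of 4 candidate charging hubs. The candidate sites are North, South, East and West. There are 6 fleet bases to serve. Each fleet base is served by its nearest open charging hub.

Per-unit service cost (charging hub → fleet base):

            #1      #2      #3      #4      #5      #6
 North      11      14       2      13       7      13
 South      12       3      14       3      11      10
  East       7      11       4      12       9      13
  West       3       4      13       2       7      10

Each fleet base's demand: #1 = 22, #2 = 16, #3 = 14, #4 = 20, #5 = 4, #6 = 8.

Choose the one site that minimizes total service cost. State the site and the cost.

With exactly 1 open, each fleet base uses its cheapest among the chosen.
{West}: #1→West 3·22=66, #2→West 4·16=64, #3→West 13·14=182, #4→West 2·20=40, #5→West 7·4=28, #6→West 10·8=80. Service cost 460.
{South}: service cost 692
{East}: service cost 766
Among all 4 size-1 choices, {West} is lowest.

Choose West only; total service cost 460.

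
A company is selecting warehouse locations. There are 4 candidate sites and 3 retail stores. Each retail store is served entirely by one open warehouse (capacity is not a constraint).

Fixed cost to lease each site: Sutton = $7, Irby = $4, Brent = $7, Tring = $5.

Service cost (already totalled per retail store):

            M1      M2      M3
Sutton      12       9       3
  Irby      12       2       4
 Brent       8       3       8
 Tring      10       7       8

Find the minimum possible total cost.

Minimum total cost: 22

For any fixed open set, each retail store goes to its cheapest open site; total = fixed + service.
{Irby}: M1→Irby 12, M2→Irby 2, M3→Irby 4. Service 18; fixed 4; total 22.
{Irby, Brent}: service 14 + fixed 11 = 25
{Irby, Tring}: M1→Tring 10, M2→Irby 2, M3→Irby 4. Service 16; fixed 9; total 25.
{Sutton, Irby, Brent, Tring}: service 13 + fixed 23 = 36
No other subset beats 22.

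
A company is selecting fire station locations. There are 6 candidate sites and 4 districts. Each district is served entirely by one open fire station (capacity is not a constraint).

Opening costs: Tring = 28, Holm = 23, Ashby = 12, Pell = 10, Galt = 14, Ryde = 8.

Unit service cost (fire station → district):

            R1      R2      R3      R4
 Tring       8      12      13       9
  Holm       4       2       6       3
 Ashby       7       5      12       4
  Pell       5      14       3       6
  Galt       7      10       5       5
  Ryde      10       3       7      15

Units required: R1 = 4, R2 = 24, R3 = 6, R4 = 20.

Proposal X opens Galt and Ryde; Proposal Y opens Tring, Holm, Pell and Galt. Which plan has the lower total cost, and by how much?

Proposal X: {Galt, Ryde}: R1→Galt 7·4=28, R2→Ryde 3·24=72, R3→Galt 5·6=30, R4→Galt 5·20=100. Service 230; fixed 22; total 252.
Proposal Y: {Tring, Holm, Pell, Galt}: R1→Holm 4·4=16, R2→Holm 2·24=48, R3→Pell 3·6=18, R4→Holm 3·20=60. Service 142; fixed 75; total 217.
Difference: |252 − 217| = 35.

Proposal Y is cheaper by 35.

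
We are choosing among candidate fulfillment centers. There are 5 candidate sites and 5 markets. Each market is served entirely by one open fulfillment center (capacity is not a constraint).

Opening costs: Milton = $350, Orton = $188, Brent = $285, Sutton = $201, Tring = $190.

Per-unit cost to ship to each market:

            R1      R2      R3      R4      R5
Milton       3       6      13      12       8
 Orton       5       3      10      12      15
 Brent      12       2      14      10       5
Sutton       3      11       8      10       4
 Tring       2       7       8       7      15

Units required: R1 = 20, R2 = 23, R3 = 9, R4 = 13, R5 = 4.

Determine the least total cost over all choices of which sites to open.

For any fixed open set, each market goes to its cheapest open site; total = fixed + service.
{Tring}: R1→Tring 2·20=40, R2→Tring 7·23=161, R3→Tring 8·9=72, R4→Tring 7·13=91, R5→Tring 15·4=60. Service 424; fixed 190; total 614.
{Orton}: R1→Orton 5·20=100, R2→Orton 3·23=69, R3→Orton 10·9=90, R4→Orton 12·13=156, R5→Orton 15·4=60. Service 475; fixed 188; total 663.
{Orton, Tring}: service 332 + fixed 378 = 710
{Milton, Orton, Brent, Sutton, Tring}: service 265 + fixed 1214 = 1479
No other subset beats 614.

Minimum total cost: 614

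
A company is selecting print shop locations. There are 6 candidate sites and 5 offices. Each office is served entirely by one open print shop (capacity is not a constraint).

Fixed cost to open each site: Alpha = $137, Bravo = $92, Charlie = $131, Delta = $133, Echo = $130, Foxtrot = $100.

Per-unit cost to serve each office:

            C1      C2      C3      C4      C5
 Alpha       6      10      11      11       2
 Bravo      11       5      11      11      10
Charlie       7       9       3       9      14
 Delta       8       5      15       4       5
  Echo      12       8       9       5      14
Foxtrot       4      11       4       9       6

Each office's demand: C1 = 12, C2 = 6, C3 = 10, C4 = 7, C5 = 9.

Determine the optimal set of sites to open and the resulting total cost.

For any fixed open set, each office goes to its cheapest open site; total = fixed + service.
{Foxtrot}: C1→Foxtrot 4·12=48, C2→Foxtrot 11·6=66, C3→Foxtrot 4·10=40, C4→Foxtrot 9·7=63, C5→Foxtrot 6·9=54. Service 271; fixed 100; total 371.
{Delta, Foxtrot}: service 191 + fixed 233 = 424
{Bravo, Foxtrot}: C1→Foxtrot 4·12=48, C2→Bravo 5·6=30, C3→Foxtrot 4·10=40, C4→Foxtrot 9·7=63, C5→Foxtrot 6·9=54. Service 235; fixed 192; total 427.
{Alpha, Bravo, Charlie, Delta, Echo, Foxtrot}: service 154 + fixed 723 = 877
No other subset beats 371.

Open Foxtrot only; minimum total cost 371.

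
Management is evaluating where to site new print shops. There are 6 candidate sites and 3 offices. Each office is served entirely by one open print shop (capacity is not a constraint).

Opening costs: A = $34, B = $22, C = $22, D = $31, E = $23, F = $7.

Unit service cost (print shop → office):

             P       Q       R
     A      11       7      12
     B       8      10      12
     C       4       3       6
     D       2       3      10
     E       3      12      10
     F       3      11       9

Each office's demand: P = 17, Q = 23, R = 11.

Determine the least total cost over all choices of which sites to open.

For any fixed open set, each office goes to its cheapest open site; total = fixed + service.
{C, F}: P→F 3·17=51, Q→C 3·23=69, R→C 6·11=66. Service 186; fixed 29; total 215.
{C, D}: service 169 + fixed 53 = 222
{C}: P→C 4·17=68, Q→C 3·23=69, R→C 6·11=66. Service 203; fixed 22; total 225.
{A, B, C, D, E, F}: service 169 + fixed 139 = 308
No other subset beats 215.

Minimum total cost: 215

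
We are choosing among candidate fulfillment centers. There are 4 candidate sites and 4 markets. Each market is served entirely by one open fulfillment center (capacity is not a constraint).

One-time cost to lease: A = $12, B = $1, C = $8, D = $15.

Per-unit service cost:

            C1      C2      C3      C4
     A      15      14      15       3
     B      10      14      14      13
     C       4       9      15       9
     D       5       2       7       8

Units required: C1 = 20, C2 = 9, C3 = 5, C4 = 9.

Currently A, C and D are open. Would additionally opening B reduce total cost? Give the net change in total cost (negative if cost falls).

Current service cost with {A, C, D}: 160.
Adding B: each market re-picks its cheapest; new service cost 160, saving 0.
Extra fixed cost: 1. Net change = 1 − 0 = 1.
(Totals: 195 → 196.)

No — net change +1 (cost rises by 1).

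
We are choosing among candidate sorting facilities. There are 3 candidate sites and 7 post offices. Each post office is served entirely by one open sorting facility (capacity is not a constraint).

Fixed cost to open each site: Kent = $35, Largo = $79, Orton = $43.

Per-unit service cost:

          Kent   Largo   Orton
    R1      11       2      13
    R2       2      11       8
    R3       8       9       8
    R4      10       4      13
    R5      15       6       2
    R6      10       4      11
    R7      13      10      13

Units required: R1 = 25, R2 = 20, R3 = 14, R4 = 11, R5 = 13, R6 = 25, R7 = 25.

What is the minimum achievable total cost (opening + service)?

For any fixed open set, each post office goes to its cheapest open site; total = fixed + service.
{Kent, Largo, Orton}: R1→Largo 2·25=50, R2→Kent 2·20=40, R3→Kent 8·14=112, R4→Largo 4·11=44, R5→Orton 2·13=26, R6→Largo 4·25=100, R7→Largo 10·25=250. Service 622; fixed 157; total 779.
{Kent, Largo}: R1→Largo 2·25=50, R2→Kent 2·20=40, R3→Kent 8·14=112, R4→Largo 4·11=44, R5→Largo 6·13=78, R6→Largo 4·25=100, R7→Largo 10·25=250. Service 674; fixed 114; total 788.
{Largo, Orton}: R1→Largo 2·25=50, R2→Orton 8·20=160, R3→Orton 8·14=112, R4→Largo 4·11=44, R5→Orton 2·13=26, R6→Largo 4·25=100, R7→Largo 10·25=250. Service 742; fixed 122; total 864.
{Kent}: service 1307 + fixed 35 = 1342
(All 7 nonempty subsets were checked; Kent, Largo and Orton is lowest.)

Minimum total cost: 779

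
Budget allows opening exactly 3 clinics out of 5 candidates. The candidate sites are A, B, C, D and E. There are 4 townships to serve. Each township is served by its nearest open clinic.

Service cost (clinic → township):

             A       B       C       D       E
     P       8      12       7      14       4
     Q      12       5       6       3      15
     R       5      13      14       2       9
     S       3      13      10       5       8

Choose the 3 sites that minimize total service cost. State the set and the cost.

Choose A, D and E; total service cost 12.

With exactly 3 open, each township uses its cheapest among the chosen.
{A, D, E}: P→E 4, Q→D 3, R→D 2, S→A 3. Service cost 12.
{B, D, E}: service cost 14
{C, D, E}: service cost 14
Among all 10 size-3 choices, {A, D, E} is lowest.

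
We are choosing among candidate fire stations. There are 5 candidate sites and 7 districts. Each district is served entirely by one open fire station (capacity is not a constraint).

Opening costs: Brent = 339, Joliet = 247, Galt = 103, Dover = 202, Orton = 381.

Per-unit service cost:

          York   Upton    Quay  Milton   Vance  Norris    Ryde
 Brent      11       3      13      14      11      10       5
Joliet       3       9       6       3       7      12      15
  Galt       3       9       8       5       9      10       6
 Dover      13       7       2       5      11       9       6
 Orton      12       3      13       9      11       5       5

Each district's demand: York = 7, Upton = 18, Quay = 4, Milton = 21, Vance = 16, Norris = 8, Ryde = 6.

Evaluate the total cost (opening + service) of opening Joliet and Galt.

Each district is assigned to its cheapest site among the open ones.
{Joliet, Galt}: York→Joliet 3·7=21, Upton→Joliet 9·18=162, Quay→Joliet 6·4=24, Milton→Joliet 3·21=63, Vance→Joliet 7·16=112, Norris→Galt 10·8=80, Ryde→Galt 6·6=36. Service 498; fixed 350; total 848.

Total cost: 848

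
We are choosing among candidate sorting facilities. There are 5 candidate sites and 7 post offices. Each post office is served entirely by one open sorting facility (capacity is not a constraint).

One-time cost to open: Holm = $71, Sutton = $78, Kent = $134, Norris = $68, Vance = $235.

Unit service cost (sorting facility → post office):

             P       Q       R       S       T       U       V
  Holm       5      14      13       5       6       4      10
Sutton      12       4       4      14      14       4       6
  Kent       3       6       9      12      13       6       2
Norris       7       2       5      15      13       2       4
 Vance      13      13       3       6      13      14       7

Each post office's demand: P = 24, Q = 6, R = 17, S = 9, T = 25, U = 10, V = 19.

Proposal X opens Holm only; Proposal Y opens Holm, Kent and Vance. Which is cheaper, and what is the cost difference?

Proposal X: {Holm}: P→Holm 5·24=120, Q→Holm 14·6=84, R→Holm 13·17=221, S→Holm 5·9=45, T→Holm 6·25=150, U→Holm 4·10=40, V→Holm 10·19=190. Service 850; fixed 71; total 921.
Proposal Y: {Holm, Kent, Vance}: P→Kent 3·24=72, Q→Kent 6·6=36, R→Vance 3·17=51, S→Holm 5·9=45, T→Holm 6·25=150, U→Holm 4·10=40, V→Kent 2·19=38. Service 432; fixed 440; total 872.
Difference: |921 − 872| = 49.

Proposal Y is cheaper by 49.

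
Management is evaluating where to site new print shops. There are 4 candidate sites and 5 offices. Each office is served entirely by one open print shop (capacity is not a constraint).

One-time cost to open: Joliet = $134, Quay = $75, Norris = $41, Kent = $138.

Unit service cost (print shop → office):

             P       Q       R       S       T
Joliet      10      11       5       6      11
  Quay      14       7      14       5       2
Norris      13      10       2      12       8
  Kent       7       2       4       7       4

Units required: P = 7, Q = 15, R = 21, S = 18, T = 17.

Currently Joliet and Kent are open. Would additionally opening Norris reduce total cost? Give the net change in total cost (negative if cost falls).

Yes — net change −1 (cost falls by 1).

Current service cost with {Joliet, Kent}: 339.
Adding Norris: each office re-picks its cheapest; new service cost 297, saving 42.
Extra fixed cost: 41. Net change = 41 − 42 = -1.
(Totals: 611 → 610.)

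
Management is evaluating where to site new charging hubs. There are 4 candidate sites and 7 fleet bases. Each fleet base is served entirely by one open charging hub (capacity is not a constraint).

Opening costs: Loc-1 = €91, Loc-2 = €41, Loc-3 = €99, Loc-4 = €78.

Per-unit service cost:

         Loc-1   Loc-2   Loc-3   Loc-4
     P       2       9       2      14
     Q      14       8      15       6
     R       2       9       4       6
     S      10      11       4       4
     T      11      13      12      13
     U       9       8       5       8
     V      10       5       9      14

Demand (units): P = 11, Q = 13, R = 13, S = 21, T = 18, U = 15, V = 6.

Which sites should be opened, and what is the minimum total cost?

Open Loc-2 and Loc-3; minimum total cost 723.

For any fixed open set, each fleet base goes to its cheapest open site; total = fixed + service.
{Loc-2, Loc-3}: P→Loc-3 2·11=22, Q→Loc-2 8·13=104, R→Loc-3 4·13=52, S→Loc-3 4·21=84, T→Loc-3 12·18=216, U→Loc-3 5·15=75, V→Loc-2 5·6=30. Service 583; fixed 140; total 723.
{Loc-1, Loc-4}: service 588 + fixed 169 = 757
{Loc-3, Loc-4}: service 581 + fixed 177 = 758
{Loc-1, Loc-2, Loc-3, Loc-4}: service 513 + fixed 309 = 822
No other subset beats 723.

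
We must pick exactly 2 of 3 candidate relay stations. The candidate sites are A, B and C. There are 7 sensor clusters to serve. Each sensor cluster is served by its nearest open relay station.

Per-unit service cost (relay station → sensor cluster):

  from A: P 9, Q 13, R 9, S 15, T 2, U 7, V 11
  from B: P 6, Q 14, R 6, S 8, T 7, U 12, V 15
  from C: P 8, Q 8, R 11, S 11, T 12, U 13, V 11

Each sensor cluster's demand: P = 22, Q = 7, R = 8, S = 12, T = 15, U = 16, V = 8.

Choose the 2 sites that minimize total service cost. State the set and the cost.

Choose A and B; total service cost 597.

With exactly 2 open, each sensor cluster uses its cheapest among the chosen.
{A, B}: P→B 6·22=132, Q→A 13·7=91, R→B 6·8=48, S→B 8·12=96, T→A 2·15=30, U→A 7·16=112, V→A 11·8=88. Service cost 597.
{A, C}: service cost 666
{B, C}: service cost 717
Among all 3 size-2 choices, {A, B} is lowest.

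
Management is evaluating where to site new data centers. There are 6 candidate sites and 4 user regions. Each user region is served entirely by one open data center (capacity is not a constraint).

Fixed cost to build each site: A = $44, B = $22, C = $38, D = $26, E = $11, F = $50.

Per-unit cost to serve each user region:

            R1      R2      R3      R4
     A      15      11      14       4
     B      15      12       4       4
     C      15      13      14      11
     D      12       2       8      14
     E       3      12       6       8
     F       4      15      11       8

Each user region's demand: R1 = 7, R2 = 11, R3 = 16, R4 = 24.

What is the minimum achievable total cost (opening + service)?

For any fixed open set, each user region goes to its cheapest open site; total = fixed + service.
{B, D, E}: R1→E 3·7=21, R2→D 2·11=22, R3→B 4·16=64, R4→B 4·24=96. Service 203; fixed 59; total 262.
{B, C, D, E}: R1→E 3·7=21, R2→D 2·11=22, R3→B 4·16=64, R4→B 4·24=96. Service 203; fixed 97; total 300.
{A, B, D, E}: R1→E 3·7=21, R2→D 2·11=22, R3→B 4·16=64, R4→A 4·24=96. Service 203; fixed 103; total 306.
{A, B, C, D, E, F}: R1→E 3·7=21, R2→D 2·11=22, R3→B 4·16=64, R4→A 4·24=96. Service 203; fixed 191; total 394.
No other subset beats 262.

Minimum total cost: 262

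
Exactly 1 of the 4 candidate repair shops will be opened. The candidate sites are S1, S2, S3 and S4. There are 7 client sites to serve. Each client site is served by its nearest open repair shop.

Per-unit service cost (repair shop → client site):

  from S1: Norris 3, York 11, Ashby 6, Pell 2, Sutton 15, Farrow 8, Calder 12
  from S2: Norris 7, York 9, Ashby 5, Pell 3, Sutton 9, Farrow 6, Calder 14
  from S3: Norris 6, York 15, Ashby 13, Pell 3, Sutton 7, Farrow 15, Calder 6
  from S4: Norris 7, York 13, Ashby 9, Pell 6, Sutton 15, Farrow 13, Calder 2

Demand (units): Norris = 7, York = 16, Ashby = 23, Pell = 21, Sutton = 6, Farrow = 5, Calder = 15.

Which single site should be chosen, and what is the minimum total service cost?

With exactly 1 open, each client site uses its cheapest among the chosen.
{S2}: Norris→S2 7·7=49, York→S2 9·16=144, Ashby→S2 5·23=115, Pell→S2 3·21=63, Sutton→S2 9·6=54, Farrow→S2 6·5=30, Calder→S2 14·15=210. Service cost 665.
{S1}: service cost 687
{S4}: service cost 775
Among all 4 size-1 choices, {S2} is lowest.

Choose S2 only; total service cost 665.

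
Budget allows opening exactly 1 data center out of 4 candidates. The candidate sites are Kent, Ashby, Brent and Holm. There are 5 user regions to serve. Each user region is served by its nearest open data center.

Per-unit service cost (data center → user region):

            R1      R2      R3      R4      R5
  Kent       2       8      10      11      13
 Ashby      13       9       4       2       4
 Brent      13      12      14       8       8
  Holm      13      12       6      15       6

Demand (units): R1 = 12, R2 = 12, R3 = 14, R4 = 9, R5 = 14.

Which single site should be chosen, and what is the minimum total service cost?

Choose Ashby only; total service cost 394.

With exactly 1 open, each user region uses its cheapest among the chosen.
{Ashby}: R1→Ashby 13·12=156, R2→Ashby 9·12=108, R3→Ashby 4·14=56, R4→Ashby 2·9=18, R5→Ashby 4·14=56. Service cost 394.
{Kent}: service cost 541
{Holm}: service cost 603
Among all 4 size-1 choices, {Ashby} is lowest.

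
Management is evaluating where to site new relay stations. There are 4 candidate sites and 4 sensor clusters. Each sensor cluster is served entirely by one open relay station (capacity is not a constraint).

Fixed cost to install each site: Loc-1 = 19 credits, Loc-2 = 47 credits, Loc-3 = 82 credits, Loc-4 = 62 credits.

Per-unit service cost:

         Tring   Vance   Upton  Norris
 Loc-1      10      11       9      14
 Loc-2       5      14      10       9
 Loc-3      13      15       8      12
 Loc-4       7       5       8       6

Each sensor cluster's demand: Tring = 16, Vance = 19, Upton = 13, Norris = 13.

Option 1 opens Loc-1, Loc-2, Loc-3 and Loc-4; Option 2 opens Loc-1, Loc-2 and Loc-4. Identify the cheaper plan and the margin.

Option 1: {Loc-1, Loc-2, Loc-3, Loc-4}: Tring→Loc-2 5·16=80, Vance→Loc-4 5·19=95, Upton→Loc-3 8·13=104, Norris→Loc-4 6·13=78. Service 357; fixed 210; total 567.
Option 2: {Loc-1, Loc-2, Loc-4}: Tring→Loc-2 5·16=80, Vance→Loc-4 5·19=95, Upton→Loc-4 8·13=104, Norris→Loc-4 6·13=78. Service 357; fixed 128; total 485.
Difference: |567 − 485| = 82.

Option 2 is cheaper by 82.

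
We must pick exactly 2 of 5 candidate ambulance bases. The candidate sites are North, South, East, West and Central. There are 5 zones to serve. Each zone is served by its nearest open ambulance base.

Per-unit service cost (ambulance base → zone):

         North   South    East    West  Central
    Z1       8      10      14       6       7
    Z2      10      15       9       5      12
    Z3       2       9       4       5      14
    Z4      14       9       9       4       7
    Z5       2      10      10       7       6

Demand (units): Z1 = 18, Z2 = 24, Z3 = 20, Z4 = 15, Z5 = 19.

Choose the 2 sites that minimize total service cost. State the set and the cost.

Choose North and West; total service cost 366.

With exactly 2 open, each zone uses its cheapest among the chosen.
{North, West}: Z1→West 6·18=108, Z2→West 5·24=120, Z3→North 2·20=40, Z4→West 4·15=60, Z5→North 2·19=38. Service cost 366.
{East, West}: service cost 501
{West, Central}: service cost 502
Among all 10 size-2 choices, {North, West} is lowest.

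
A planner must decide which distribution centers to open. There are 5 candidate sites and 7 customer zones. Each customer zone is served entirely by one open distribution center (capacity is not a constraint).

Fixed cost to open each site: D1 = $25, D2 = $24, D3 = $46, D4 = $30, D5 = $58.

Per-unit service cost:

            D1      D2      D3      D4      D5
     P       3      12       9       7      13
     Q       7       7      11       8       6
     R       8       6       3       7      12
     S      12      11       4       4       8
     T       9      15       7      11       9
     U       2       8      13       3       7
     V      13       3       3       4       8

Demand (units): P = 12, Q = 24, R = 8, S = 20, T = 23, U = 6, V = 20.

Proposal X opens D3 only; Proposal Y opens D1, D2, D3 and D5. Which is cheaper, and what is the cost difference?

Proposal Y is cheaper by 151.

Proposal X: {D3}: P→D3 9·12=108, Q→D3 11·24=264, R→D3 3·8=24, S→D3 4·20=80, T→D3 7·23=161, U→D3 13·6=78, V→D3 3·20=60. Service 775; fixed 46; total 821.
Proposal Y: {D1, D2, D3, D5}: P→D1 3·12=36, Q→D5 6·24=144, R→D3 3·8=24, S→D3 4·20=80, T→D3 7·23=161, U→D1 2·6=12, V→D2 3·20=60. Service 517; fixed 153; total 670.
Difference: |821 − 670| = 151.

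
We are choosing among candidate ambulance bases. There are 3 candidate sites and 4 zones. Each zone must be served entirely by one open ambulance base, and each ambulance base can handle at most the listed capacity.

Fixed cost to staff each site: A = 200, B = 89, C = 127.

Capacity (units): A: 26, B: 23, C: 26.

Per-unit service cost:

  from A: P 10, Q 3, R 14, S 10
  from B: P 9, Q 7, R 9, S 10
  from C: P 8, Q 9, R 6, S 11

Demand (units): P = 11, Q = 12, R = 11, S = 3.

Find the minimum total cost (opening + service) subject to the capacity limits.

Minimum total cost: 484

Open {B, C}: P→C 8·11=88, Q→B 7·12=84, R→C 6·11=66, S→B 10·3=30.
Loads: B carries 15/23, C carries 22/26. Service 268; fixed 216; total 484.
Next best feasible plan costs 487.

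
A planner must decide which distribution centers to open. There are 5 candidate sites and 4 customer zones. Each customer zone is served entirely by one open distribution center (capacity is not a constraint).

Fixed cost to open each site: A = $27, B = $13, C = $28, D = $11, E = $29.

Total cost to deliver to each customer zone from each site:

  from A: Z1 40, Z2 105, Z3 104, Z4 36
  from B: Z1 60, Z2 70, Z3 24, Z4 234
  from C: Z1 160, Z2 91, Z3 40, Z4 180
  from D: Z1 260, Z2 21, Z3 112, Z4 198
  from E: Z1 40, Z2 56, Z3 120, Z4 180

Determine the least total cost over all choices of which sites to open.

Minimum total cost: 172

For any fixed open set, each customer zone goes to its cheapest open site; total = fixed + service.
{A, B, D}: Z1→A 40, Z2→D 21, Z3→B 24, Z4→A 36. Service 121; fixed 51; total 172.
{A, B, C, D}: service 121 + fixed 79 = 200
{A, B, D, E}: Z1→A 40, Z2→D 21, Z3→B 24, Z4→A 36. Service 121; fixed 80; total 201.
{A, B, C, D, E}: Z1→A 40, Z2→D 21, Z3→B 24, Z4→A 36. Service 121; fixed 108; total 229.
No other subset beats 172.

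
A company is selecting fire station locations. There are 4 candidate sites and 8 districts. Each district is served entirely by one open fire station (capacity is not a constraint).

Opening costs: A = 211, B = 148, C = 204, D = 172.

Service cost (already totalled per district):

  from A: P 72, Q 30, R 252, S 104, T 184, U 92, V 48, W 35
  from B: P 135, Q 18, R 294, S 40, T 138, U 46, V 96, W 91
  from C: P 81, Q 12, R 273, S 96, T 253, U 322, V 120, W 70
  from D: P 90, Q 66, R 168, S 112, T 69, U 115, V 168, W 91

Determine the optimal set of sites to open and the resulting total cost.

For any fixed open set, each district goes to its cheapest open site; total = fixed + service.
{B, D}: P→D 90, Q→B 18, R→D 168, S→B 40, T→D 69, U→B 46, V→B 96, W→B 91. Service 618; fixed 320; total 938.
{A, D}: service 618 + fixed 383 = 1001
{B}: P→B 135, Q→B 18, R→B 294, S→B 40, T→B 138, U→B 46, V→B 96, W→B 91. Service 858; fixed 148; total 1006.
{A, B, C, D}: service 490 + fixed 735 = 1225
(All 15 nonempty subsets were checked; B and D is lowest.)

Open B and D; minimum total cost 938.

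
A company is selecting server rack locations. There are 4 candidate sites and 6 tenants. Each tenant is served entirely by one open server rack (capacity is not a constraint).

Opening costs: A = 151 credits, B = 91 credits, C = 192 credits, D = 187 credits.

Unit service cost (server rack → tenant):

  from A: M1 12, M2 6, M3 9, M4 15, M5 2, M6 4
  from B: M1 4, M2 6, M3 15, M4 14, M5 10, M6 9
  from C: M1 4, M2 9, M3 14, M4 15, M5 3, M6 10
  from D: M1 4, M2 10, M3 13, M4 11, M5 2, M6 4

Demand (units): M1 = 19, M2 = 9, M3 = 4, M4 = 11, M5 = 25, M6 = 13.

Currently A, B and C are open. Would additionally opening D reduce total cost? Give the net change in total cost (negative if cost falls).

Current service cost with {A, B, C}: 422.
Adding D: each tenant re-picks its cheapest; new service cost 389, saving 33.
Extra fixed cost: 187. Net change = 187 − 33 = 154.
(Totals: 856 → 1010.)

No — net change +154 (cost rises by 154).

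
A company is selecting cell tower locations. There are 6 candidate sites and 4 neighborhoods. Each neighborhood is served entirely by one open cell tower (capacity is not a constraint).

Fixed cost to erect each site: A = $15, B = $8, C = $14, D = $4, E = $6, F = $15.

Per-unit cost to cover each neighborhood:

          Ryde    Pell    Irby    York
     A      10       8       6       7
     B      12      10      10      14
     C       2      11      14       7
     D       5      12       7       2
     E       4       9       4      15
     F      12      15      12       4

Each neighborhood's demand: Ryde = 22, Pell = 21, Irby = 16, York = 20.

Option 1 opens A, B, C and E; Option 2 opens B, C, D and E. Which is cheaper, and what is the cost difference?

Option 2 is cheaper by 90.

Option 1: {A, B, C, E}: Ryde→C 2·22=44, Pell→A 8·21=168, Irby→E 4·16=64, York→A 7·20=140. Service 416; fixed 43; total 459.
Option 2: {B, C, D, E}: Ryde→C 2·22=44, Pell→E 9·21=189, Irby→E 4·16=64, York→D 2·20=40. Service 337; fixed 32; total 369.
Difference: |459 − 369| = 90.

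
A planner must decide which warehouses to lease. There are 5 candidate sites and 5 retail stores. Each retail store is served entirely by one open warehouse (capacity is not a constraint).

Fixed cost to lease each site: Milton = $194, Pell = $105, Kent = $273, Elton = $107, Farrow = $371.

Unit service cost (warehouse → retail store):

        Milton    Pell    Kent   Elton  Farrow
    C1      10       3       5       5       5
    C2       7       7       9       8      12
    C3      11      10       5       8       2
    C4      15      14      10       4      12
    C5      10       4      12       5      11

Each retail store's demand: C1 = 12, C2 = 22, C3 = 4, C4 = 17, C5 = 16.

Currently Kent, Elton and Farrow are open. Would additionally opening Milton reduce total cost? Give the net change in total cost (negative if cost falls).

No — net change +172 (cost rises by 172).

Current service cost with {Kent, Elton, Farrow}: 392.
Adding Milton: each retail store re-picks its cheapest; new service cost 370, saving 22.
Extra fixed cost: 194. Net change = 194 − 22 = 172.
(Totals: 1143 → 1315.)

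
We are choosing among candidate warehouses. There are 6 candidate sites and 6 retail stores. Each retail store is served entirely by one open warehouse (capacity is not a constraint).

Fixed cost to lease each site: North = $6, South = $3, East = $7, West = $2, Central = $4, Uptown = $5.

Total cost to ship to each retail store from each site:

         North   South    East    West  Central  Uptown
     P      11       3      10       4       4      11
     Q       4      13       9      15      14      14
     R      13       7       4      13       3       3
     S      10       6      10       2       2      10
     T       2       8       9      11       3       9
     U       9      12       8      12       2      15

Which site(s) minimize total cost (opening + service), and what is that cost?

Open North and Central; minimum total cost 27.

For any fixed open set, each retail store goes to its cheapest open site; total = fixed + service.
{North, Central}: P→Central 4, Q→North 4, R→Central 3, S→Central 2, T→North 2, U→Central 2. Service 17; fixed 10; total 27.
{North, South, Central}: service 16 + fixed 13 = 29
{North, West, Central}: P→West 4, Q→North 4, R→Central 3, S→West 2, T→North 2, U→Central 2. Service 17; fixed 12; total 29.
{North, South, East, West, Central, Uptown}: service 16 + fixed 27 = 43
No other subset beats 27.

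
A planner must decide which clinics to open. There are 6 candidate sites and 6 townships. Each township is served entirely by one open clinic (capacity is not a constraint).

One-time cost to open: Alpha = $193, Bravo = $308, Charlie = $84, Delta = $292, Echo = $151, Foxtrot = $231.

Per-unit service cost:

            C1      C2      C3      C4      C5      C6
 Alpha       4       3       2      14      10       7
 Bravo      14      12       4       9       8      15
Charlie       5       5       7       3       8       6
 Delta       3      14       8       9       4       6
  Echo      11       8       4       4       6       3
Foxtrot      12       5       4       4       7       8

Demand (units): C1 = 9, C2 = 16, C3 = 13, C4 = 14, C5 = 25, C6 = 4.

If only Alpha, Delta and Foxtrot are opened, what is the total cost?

Each township is assigned to its cheapest site among the open ones.
{Alpha, Delta, Foxtrot}: C1→Delta 3·9=27, C2→Alpha 3·16=48, C3→Alpha 2·13=26, C4→Foxtrot 4·14=56, C5→Delta 4·25=100, C6→Delta 6·4=24. Service 281; fixed 716; total 997.

Total cost: 997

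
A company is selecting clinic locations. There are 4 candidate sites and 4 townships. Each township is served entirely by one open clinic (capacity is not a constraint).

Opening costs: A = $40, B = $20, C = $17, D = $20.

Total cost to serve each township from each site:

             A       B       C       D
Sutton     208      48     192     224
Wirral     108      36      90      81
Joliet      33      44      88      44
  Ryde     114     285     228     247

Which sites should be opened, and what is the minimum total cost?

For any fixed open set, each township goes to its cheapest open site; total = fixed + service.
{A, B}: Sutton→B 48, Wirral→B 36, Joliet→A 33, Ryde→A 114. Service 231; fixed 60; total 291.
{A, B, C}: Sutton→B 48, Wirral→B 36, Joliet→A 33, Ryde→A 114. Service 231; fixed 77; total 308.
{A, B, D}: service 231 + fixed 80 = 311
{A, B, C, D}: service 231 + fixed 97 = 328
No other subset beats 291.

Open A and B; minimum total cost 291.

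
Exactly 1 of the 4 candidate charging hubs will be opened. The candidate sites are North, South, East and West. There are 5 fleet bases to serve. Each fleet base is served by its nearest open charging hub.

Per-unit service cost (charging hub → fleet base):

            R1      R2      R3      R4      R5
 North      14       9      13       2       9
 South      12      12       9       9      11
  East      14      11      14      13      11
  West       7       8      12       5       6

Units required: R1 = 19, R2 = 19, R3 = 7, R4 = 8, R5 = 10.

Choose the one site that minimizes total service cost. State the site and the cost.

With exactly 1 open, each fleet base uses its cheapest among the chosen.
{West}: R1→West 7·19=133, R2→West 8·19=152, R3→West 12·7=84, R4→West 5·8=40, R5→West 6·10=60. Service cost 469.
{North}: service cost 634
{South}: service cost 701
Among all 4 size-1 choices, {West} is lowest.

Choose West only; total service cost 469.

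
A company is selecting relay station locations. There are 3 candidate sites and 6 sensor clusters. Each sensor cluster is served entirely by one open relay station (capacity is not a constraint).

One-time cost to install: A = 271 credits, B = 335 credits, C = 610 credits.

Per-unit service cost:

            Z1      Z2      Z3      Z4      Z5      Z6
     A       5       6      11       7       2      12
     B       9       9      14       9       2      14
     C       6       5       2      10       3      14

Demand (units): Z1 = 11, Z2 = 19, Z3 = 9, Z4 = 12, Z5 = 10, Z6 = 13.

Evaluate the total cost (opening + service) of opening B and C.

Each sensor cluster is assigned to its cheapest site among the open ones.
{B, C}: Z1→C 6·11=66, Z2→C 5·19=95, Z3→C 2·9=18, Z4→B 9·12=108, Z5→B 2·10=20, Z6→B 14·13=182. Service 489; fixed 945; total 1434.

Total cost: 1434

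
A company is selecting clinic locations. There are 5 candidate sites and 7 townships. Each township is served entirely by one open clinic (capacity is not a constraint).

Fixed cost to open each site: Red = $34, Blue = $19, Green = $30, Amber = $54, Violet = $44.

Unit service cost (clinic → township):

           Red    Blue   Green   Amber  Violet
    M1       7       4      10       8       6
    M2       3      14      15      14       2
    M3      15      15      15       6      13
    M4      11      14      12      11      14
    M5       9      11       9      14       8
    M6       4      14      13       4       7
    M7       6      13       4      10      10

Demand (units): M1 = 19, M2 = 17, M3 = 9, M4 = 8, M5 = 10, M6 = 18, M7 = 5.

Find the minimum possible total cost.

For any fixed open set, each township goes to its cheapest open site; total = fixed + service.
{Red, Blue, Amber}: M1→Blue 4·19=76, M2→Red 3·17=51, M3→Amber 6·9=54, M4→Red 11·8=88, M5→Red 9·10=90, M6→Red 4·18=72, M7→Red 6·5=30. Service 461; fixed 107; total 568.
{Blue, Green, Amber, Violet}: service 424 + fixed 147 = 571
{Blue, Amber, Violet}: M1→Blue 4·19=76, M2→Violet 2·17=34, M3→Amber 6·9=54, M4→Amber 11·8=88, M5→Violet 8·10=80, M6→Amber 4·18=72, M7→Amber 10·5=50. Service 454; fixed 117; total 571.
{Red, Blue, Green, Amber, Violet}: service 424 + fixed 181 = 605
No other subset beats 568.

Minimum total cost: 568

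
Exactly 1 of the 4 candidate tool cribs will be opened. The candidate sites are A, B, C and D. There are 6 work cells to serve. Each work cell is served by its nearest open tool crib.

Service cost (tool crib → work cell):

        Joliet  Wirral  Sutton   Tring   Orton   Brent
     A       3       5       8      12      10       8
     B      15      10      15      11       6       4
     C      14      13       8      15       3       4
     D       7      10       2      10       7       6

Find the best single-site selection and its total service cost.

With exactly 1 open, each work cell uses its cheapest among the chosen.
{D}: Joliet→D 7, Wirral→D 10, Sutton→D 2, Tring→D 10, Orton→D 7, Brent→D 6. Service cost 42.
{A}: service cost 46
{C}: service cost 57
Among all 4 size-1 choices, {D} is lowest.

Choose D only; total service cost 42.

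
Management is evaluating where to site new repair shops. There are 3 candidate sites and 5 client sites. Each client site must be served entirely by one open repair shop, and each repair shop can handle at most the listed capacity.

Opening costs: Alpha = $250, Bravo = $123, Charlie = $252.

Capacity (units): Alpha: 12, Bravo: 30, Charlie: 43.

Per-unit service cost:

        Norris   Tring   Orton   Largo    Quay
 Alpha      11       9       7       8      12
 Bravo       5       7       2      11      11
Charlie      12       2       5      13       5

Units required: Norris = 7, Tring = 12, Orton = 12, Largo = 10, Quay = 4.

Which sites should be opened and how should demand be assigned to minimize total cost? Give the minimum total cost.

Open {Bravo, Charlie}: Norris→Bravo 5·7=35, Tring→Charlie 2·12=24, Orton→Bravo 2·12=24, Largo→Bravo 11·10=110, Quay→Charlie 5·4=20.
Loads: Bravo carries 29/30, Charlie carries 16/43. Service 213; fixed 375; total 588.
Next best feasible plan costs 608.

Minimum total cost: 588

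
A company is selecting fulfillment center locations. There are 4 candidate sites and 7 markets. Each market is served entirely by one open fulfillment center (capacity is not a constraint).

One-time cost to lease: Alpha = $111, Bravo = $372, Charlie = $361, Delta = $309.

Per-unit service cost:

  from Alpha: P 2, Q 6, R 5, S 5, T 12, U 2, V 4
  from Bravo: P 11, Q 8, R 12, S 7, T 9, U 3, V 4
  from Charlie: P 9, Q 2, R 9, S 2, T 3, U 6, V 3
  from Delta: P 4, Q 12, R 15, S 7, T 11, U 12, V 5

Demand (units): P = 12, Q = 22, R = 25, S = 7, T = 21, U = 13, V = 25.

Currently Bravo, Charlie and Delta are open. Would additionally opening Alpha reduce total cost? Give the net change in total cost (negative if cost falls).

Yes — net change −26 (cost falls by 26).

Current service cost with {Bravo, Charlie, Delta}: 508.
Adding Alpha: each market re-picks its cheapest; new service cost 371, saving 137.
Extra fixed cost: 111. Net change = 111 − 137 = -26.
(Totals: 1550 → 1524.)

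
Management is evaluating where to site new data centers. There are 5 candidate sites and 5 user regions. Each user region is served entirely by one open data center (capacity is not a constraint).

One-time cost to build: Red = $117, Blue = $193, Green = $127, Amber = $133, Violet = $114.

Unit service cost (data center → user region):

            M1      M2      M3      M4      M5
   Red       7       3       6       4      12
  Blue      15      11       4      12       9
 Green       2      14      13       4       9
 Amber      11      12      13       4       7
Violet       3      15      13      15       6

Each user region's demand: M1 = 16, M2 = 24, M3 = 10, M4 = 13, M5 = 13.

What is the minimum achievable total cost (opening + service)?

For any fixed open set, each user region goes to its cheapest open site; total = fixed + service.
{Red, Violet}: M1→Violet 3·16=48, M2→Red 3·24=72, M3→Red 6·10=60, M4→Red 4·13=52, M5→Violet 6·13=78. Service 310; fixed 231; total 541.
{Red}: M1→Red 7·16=112, M2→Red 3·24=72, M3→Red 6·10=60, M4→Red 4·13=52, M5→Red 12·13=156. Service 452; fixed 117; total 569.
{Red, Green}: M1→Green 2·16=32, M2→Red 3·24=72, M3→Red 6·10=60, M4→Red 4·13=52, M5→Green 9·13=117. Service 333; fixed 244; total 577.
{Red, Blue, Green, Amber, Violet}: service 274 + fixed 684 = 958
No other subset beats 541.

Minimum total cost: 541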